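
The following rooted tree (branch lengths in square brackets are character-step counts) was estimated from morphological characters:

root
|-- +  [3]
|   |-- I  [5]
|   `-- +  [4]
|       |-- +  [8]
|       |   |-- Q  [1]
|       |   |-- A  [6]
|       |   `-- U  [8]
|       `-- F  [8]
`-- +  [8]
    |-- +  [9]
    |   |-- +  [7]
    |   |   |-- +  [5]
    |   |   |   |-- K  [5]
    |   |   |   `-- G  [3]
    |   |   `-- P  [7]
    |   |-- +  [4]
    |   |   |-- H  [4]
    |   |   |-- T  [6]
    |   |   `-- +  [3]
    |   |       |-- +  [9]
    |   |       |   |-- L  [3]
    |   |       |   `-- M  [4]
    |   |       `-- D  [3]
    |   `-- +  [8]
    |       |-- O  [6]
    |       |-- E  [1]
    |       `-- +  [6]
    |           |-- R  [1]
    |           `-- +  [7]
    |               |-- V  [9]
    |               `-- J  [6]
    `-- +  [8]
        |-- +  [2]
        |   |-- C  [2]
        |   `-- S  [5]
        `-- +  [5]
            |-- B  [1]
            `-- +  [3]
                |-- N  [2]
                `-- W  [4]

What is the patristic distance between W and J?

The path runs W → … → MRCA → … → J; the MRCA is the node subtending ((((K,G),P),(H,T,((L,M),D)),(O,E,(R,(V,J)))),((C,S),(B,(N,W)))).
Branch lengths along that path: 4 + 3 + 5 + 8 + 9 + 8 + 6 + 7 + 6 = 56.

56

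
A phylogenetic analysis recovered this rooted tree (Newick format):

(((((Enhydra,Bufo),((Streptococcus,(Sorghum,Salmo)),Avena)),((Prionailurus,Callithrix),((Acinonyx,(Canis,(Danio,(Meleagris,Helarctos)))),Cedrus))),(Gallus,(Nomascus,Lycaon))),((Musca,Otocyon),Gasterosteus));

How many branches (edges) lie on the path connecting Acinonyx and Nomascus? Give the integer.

8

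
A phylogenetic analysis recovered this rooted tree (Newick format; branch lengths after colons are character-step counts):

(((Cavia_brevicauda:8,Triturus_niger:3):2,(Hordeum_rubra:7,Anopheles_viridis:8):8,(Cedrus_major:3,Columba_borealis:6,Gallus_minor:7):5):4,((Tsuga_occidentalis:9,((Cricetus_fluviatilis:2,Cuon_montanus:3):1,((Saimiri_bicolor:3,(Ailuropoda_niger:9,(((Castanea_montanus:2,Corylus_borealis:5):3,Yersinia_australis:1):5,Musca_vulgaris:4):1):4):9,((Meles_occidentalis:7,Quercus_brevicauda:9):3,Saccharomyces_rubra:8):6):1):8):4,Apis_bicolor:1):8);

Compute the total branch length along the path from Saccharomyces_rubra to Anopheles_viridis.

The path runs Saccharomyces_rubra → … → MRCA → … → Anopheles_viridis; the MRCA is the root of the tree.
Branch lengths along that path: 8 + 6 + 1 + 8 + 4 + 8 + 4 + 8 + 8 = 55.

55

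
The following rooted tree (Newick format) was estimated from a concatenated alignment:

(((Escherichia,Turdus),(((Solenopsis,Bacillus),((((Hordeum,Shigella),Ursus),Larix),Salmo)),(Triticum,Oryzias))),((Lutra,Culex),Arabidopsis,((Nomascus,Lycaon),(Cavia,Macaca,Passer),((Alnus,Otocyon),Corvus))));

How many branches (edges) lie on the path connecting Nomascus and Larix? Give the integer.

10

The MRCA of Nomascus and Larix is the root of the tree.
From Nomascus up to that node: 4 branches. From Larix up to the same node: 6 branches. Total: 4 + 6 = 10.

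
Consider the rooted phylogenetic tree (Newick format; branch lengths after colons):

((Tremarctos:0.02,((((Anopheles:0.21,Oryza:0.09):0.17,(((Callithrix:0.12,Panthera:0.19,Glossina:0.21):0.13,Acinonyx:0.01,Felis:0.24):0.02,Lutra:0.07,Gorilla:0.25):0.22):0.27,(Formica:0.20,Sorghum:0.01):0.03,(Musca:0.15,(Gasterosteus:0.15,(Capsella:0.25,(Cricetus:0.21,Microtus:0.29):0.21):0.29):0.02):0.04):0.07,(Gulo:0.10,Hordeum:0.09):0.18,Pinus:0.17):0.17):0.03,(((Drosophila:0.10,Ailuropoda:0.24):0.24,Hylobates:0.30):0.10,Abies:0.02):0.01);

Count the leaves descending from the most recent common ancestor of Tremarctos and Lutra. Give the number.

20

The MRCA of Tremarctos and Lutra is the node subtending (Tremarctos,((((Anopheles,Oryza),(((Callithrix,Panthera,Glossina),Acinonyx,Felis),Lutra,Gorilla)),(Formica,Sorghum),(Musca,(Gasterosteus,(Capsella,(Cricetus,Microtus))))),(Gulo,Hordeum),Pinus)).
That clade contains 20 terminal taxa: Acinonyx, Anopheles, Callithrix, Capsella, Cricetus, Felis, Formica, Gasterosteus, Glossina, Gorilla, Gulo, Hordeum, Lutra, Microtus, Musca, Oryza, Panthera, Pinus, Sorghum, Tremarctos.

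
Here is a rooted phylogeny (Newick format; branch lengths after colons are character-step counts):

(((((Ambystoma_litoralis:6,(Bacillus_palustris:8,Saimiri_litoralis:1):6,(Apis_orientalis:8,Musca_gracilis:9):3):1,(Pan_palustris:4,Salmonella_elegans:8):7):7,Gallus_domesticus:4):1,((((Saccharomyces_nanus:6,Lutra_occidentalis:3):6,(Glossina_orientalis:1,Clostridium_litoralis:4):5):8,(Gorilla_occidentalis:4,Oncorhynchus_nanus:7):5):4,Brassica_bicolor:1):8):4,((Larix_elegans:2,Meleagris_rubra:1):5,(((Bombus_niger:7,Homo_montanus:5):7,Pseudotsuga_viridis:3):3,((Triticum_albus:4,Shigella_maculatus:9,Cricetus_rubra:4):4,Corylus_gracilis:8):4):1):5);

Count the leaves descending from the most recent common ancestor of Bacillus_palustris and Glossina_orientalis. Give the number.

15

The MRCA of Bacillus_palustris and Glossina_orientalis is the node subtending ((((Ambystoma_litoralis,(Bacillus_palustris,Saimiri_litoralis),(Apis_orientalis,Musca_gracilis)),(Pan_palustris,Salmonella_elegans)),Gallus_domesticus),((((Saccharomyces_nanus,Lutra_occidentalis),(Glossina_orientalis,Clostridium_litoralis)),(Gorilla_occidentalis,Oncorhynchus_nanus)),Brassica_bicolor)).
That clade contains 15 terminal taxa: Ambystoma_litoralis, Apis_orientalis, Bacillus_palustris, Brassica_bicolor, Clostridium_litoralis, Gallus_domesticus, Glossina_orientalis, Gorilla_occidentalis, Lutra_occidentalis, Musca_gracilis, Oncorhynchus_nanus, Pan_palustris, Saccharomyces_nanus, Saimiri_litoralis, Salmonella_elegans.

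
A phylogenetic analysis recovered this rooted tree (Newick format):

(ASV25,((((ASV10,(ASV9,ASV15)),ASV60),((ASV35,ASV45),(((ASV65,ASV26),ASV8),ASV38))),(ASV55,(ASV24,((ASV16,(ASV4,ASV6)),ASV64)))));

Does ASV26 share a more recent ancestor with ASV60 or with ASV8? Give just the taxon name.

ASV8

The MRCA of ASV26 and ASV8 subtends ((ASV65,ASV26),ASV8) (3 taxa).
The MRCA of ASV26 and ASV60 subtends (((ASV10,(ASV9,ASV15)),ASV60),((ASV35,ASV45),(((ASV65,ASV26),ASV8),ASV38))) (10 taxa).
The first is nested inside the second, so ASV26 shares a more recent common ancestor with ASV8.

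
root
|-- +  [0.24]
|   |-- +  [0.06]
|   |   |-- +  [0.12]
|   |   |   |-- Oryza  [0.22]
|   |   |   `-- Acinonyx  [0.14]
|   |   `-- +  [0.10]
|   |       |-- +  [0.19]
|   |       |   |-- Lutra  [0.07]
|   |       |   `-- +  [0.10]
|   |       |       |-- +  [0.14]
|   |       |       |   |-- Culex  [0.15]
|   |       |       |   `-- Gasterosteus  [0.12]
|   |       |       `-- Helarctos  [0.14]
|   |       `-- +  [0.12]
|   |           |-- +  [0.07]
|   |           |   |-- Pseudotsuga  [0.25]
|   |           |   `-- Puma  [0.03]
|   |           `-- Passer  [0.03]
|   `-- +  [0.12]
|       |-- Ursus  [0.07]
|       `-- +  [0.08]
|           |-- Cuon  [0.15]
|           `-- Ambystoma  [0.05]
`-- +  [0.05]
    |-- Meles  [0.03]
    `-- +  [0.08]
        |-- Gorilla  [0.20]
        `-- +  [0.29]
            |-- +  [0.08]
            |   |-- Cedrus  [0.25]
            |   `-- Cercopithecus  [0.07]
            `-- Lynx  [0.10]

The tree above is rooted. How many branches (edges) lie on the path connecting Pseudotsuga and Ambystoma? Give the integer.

The MRCA of Pseudotsuga and Ambystoma is the node subtending (((Oryza,Acinonyx),((Lutra,((Culex,Gasterosteus),Helarctos)),((Pseudotsuga,Puma),Passer))),(Ursus,(Cuon,Ambystoma))).
From Pseudotsuga up to that node: 5 branches. From Ambystoma up to the same node: 3 branches. Total: 5 + 3 = 8.

8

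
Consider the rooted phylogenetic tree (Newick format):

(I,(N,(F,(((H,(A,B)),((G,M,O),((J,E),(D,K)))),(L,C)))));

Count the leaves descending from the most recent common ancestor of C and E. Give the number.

12

The MRCA of C and E is the node subtending (((H,(A,B)),((G,M,O),((J,E),(D,K)))),(L,C)).
That clade contains 12 terminal taxa: A, B, C, D, E, G, H, J, K, L, M, O.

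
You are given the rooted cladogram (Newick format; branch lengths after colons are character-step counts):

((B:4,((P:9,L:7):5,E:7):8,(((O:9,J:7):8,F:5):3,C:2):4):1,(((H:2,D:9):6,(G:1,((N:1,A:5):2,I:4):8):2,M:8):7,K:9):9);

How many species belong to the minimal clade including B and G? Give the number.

16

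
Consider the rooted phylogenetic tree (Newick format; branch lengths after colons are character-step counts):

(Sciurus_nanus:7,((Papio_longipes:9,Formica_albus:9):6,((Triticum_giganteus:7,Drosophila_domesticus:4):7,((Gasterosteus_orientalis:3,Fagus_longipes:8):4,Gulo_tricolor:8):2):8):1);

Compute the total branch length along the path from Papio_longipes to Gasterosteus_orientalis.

The path runs Papio_longipes → … → MRCA → … → Gasterosteus_orientalis; the MRCA is the node subtending ((Papio_longipes,Formica_albus),((Triticum_giganteus,Drosophila_domesticus),((Gasterosteus_orientalis,Fagus_longipes),Gulo_tricolor))).
Branch lengths along that path: 9 + 6 + 8 + 2 + 4 + 3 = 32.

32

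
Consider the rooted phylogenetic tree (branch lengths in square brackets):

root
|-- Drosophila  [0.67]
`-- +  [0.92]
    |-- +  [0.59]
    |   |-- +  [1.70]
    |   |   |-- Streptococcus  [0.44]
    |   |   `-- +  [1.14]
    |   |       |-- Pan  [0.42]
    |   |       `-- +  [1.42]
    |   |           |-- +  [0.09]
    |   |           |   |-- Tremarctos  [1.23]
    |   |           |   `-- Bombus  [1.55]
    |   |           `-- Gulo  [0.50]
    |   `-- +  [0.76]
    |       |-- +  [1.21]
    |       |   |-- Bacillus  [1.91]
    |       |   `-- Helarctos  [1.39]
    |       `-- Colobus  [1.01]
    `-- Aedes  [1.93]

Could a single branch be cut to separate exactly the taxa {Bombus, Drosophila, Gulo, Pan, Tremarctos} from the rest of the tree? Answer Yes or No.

No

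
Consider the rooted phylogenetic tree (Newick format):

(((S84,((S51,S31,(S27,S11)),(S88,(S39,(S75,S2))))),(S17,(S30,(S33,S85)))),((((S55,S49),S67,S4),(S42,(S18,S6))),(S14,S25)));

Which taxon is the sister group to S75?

S2

S75 attaches to the tree at the node subtending (S75,S2).
The other lineage descending from that same node — the sister group — is the single tip S2.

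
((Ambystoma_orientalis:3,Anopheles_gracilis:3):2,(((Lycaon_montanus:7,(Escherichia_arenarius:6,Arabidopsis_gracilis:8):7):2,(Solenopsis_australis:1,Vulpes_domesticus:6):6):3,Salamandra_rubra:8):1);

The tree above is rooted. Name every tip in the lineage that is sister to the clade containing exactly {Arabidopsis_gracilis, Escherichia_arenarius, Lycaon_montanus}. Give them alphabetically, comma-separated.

Solenopsis_australis, Vulpes_domesticus

The clade containing exactly {Arabidopsis_gracilis, Escherichia_arenarius, Lycaon_montanus} attaches to the tree at the node subtending ((Lycaon_montanus,(Escherichia_arenarius,Arabidopsis_gracilis)),(Solenopsis_australis,Vulpes_domesticus)).
The other lineage descending from that same node — the sister group — is (Solenopsis_australis,Vulpes_domesticus); its 2 tips in alphabetical order are the answer.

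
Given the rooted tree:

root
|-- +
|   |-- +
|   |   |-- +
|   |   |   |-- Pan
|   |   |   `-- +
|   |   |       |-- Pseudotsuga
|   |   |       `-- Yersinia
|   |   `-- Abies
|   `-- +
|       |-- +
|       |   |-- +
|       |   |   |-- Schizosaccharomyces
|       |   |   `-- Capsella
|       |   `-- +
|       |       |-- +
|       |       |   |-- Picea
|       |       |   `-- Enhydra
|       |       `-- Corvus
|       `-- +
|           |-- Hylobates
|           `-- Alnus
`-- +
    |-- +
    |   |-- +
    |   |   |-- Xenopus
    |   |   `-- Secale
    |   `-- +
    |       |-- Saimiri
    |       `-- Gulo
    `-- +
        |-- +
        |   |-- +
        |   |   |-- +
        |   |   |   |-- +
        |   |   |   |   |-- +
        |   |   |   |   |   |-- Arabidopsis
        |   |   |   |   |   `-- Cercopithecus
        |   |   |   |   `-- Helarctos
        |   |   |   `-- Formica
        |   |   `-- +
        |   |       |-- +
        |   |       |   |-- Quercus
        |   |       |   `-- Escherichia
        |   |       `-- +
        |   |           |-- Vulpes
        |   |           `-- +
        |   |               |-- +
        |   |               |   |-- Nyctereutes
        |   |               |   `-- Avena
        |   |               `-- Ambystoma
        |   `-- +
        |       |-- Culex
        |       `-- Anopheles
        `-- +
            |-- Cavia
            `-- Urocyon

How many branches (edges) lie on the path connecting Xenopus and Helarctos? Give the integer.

The MRCA of Xenopus and Helarctos is the node subtending (((Xenopus,Secale),(Saimiri,Gulo)),((((((Arabidopsis,Cercopithecus),Helarctos),Formica),((Quercus,Escherichia),(Vulpes,((Nyctereutes,Avena),Ambystoma)))),(Culex,Anopheles)),(Cavia,Urocyon))).
From Xenopus up to that node: 3 branches. From Helarctos up to the same node: 6 branches. Total: 3 + 6 = 9.

9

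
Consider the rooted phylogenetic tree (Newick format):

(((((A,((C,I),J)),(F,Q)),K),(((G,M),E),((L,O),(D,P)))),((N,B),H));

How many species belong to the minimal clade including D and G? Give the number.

The MRCA of D and G is the node subtending (((G,M),E),((L,O),(D,P))).
That clade contains 7 terminal taxa: D, E, G, L, M, O, P.

7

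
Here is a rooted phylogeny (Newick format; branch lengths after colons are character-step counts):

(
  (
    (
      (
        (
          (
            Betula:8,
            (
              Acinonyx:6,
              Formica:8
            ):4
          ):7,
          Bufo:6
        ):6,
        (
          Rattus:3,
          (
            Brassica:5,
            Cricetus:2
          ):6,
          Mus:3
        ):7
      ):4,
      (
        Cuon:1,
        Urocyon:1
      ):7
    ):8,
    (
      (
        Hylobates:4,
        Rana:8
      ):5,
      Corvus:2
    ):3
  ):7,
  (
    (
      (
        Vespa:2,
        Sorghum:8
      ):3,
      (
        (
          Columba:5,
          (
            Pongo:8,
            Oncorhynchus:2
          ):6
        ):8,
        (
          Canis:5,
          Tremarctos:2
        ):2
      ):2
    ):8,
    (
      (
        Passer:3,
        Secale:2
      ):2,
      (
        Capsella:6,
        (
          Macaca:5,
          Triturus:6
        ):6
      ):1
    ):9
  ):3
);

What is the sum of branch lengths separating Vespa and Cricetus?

The path runs Vespa → … → MRCA → … → Cricetus; the MRCA is the root of the tree.
Branch lengths along that path: 2 + 3 + 8 + 3 + 7 + 8 + 4 + 7 + 6 + 2 = 50.

50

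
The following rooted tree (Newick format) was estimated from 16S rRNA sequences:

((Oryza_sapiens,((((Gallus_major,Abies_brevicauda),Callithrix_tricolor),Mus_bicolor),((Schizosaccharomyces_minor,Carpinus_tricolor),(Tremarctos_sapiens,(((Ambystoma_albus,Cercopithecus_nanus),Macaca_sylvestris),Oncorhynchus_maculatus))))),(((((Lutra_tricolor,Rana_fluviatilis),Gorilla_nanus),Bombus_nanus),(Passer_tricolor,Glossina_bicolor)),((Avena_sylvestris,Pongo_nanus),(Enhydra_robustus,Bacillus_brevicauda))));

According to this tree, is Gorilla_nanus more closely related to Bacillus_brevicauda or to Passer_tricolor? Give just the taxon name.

Passer_tricolor

The MRCA of Gorilla_nanus and Passer_tricolor subtends ((((Lutra_tricolor,Rana_fluviatilis),Gorilla_nanus),Bombus_nanus),(Passer_tricolor,Glossina_bicolor)) (6 taxa).
The MRCA of Gorilla_nanus and Bacillus_brevicauda subtends (((((Lutra_tricolor,Rana_fluviatilis),Gorilla_nanus),Bombus_nanus),(Passer_tricolor,Glossina_bicolor)),((Avena_sylvestris,Pongo_nanus),(Enhydra_robustus,Bacillus_brevicauda))) (10 taxa).
The first is nested inside the second, so Gorilla_nanus shares a more recent common ancestor with Passer_tricolor.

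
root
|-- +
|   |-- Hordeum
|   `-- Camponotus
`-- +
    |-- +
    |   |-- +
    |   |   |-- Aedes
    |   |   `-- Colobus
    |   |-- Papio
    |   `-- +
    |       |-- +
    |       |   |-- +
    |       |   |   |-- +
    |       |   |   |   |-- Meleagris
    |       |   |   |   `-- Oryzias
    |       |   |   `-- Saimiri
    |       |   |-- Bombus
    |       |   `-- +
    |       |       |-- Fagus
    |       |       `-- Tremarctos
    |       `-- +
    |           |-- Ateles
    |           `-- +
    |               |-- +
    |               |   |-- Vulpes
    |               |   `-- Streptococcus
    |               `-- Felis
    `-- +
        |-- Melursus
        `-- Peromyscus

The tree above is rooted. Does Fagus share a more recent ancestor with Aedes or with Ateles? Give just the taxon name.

The MRCA of Fagus and Ateles subtends ((((Meleagris,Oryzias),Saimiri),Bombus,(Fagus,Tremarctos)),(Ateles,((Vulpes,Streptococcus),Felis))) (10 taxa).
The MRCA of Fagus and Aedes subtends ((Aedes,Colobus),Papio,((((Meleagris,Oryzias),Saimiri),Bombus,(Fagus,Tremarctos)),(Ateles,((Vulpes,Streptococcus),Felis)))) (13 taxa).
The first is nested inside the second, so Fagus shares a more recent common ancestor with Ateles.

Ateles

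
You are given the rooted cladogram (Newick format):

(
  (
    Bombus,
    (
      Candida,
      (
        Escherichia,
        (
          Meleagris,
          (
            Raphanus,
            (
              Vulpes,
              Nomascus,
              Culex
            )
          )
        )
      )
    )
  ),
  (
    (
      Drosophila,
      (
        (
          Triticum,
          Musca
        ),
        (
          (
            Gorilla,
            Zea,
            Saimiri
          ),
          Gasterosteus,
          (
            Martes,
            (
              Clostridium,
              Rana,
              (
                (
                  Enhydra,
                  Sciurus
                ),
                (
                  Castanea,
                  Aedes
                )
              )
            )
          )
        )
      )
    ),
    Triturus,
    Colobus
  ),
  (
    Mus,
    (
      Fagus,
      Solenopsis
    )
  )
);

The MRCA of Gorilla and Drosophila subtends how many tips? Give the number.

14

The MRCA of Gorilla and Drosophila is the node subtending (Drosophila,((Triticum,Musca),((Gorilla,Zea,Saimiri),Gasterosteus,(Martes,(Clostridium,Rana,((Enhydra,Sciurus),(Castanea,Aedes))))))).
That clade contains 14 terminal taxa: Aedes, Castanea, Clostridium, Drosophila, Enhydra, Gasterosteus, Gorilla, Martes, Musca, Rana, Saimiri, Sciurus, Triticum, Zea.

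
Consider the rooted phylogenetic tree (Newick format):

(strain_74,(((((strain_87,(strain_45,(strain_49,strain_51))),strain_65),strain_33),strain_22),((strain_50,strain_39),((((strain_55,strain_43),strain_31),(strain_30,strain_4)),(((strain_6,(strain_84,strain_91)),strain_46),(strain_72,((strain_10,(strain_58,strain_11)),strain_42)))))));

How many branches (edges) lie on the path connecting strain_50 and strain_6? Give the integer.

7

The MRCA of strain_50 and strain_6 is the node subtending ((strain_50,strain_39),((((strain_55,strain_43),strain_31),(strain_30,strain_4)),(((strain_6,(strain_84,strain_91)),strain_46),(strain_72,((strain_10,(strain_58,strain_11)),strain_42))))).
From strain_50 up to that node: 2 branches. From strain_6 up to the same node: 5 branches. Total: 2 + 5 = 7.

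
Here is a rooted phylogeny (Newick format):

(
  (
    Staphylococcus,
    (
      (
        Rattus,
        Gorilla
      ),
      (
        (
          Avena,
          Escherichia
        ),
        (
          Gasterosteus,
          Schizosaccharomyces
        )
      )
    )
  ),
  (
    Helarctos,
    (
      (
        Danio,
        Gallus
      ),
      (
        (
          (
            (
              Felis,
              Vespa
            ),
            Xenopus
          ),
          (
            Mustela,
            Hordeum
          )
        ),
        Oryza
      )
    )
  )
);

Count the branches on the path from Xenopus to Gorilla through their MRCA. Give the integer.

10

The MRCA of Xenopus and Gorilla is the root of the tree.
From Xenopus up to that node: 6 branches. From Gorilla up to the same node: 4 branches. Total: 6 + 4 = 10.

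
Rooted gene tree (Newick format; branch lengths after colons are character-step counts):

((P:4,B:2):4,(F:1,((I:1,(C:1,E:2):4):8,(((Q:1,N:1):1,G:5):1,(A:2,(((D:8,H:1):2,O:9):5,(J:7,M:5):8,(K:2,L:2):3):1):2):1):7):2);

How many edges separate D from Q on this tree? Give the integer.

8

The MRCA of D and Q is the node subtending (((Q,N),G),(A,(((D,H),O),(J,M),(K,L)))).
From D up to that node: 5 branches. From Q up to the same node: 3 branches. Total: 5 + 3 = 8.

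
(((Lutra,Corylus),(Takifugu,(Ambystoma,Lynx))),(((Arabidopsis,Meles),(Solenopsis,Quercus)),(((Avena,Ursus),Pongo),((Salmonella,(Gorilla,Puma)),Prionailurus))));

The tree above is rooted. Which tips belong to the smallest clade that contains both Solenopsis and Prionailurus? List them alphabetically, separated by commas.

Arabidopsis, Avena, Gorilla, Meles, Pongo, Prionailurus, Puma, Quercus, Salmonella, Solenopsis, Ursus

Tracing Solenopsis: it sits inside (Solenopsis,Quercus).
Tracing Prionailurus: it sits inside ((Salmonella,(Gorilla,Puma)),Prionailurus).
The smallest clade enclosing both is (((Arabidopsis,Meles),(Solenopsis,Quercus)),(((Avena,Ursus),Pongo),((Salmonella,(Gorilla,Puma)),Prionailurus))); the answer is its 11 terminal taxa in alphabetical order.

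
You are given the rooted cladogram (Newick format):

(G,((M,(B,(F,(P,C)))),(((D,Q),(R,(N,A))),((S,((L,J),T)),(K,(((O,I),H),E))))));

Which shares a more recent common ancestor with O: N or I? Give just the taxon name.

I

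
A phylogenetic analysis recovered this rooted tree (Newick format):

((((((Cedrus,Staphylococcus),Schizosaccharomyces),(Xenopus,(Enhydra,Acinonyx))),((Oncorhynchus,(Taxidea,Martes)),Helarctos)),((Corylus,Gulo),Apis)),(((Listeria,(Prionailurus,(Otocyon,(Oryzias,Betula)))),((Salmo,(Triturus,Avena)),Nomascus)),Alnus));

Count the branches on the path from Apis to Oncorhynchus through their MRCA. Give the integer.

6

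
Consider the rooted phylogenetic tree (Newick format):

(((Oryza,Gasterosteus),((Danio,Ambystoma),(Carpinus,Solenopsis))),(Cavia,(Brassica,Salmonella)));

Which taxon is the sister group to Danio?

Ambystoma

Danio attaches to the tree at the node subtending (Danio,Ambystoma).
The other lineage descending from that same node — the sister group — is the single tip Ambystoma.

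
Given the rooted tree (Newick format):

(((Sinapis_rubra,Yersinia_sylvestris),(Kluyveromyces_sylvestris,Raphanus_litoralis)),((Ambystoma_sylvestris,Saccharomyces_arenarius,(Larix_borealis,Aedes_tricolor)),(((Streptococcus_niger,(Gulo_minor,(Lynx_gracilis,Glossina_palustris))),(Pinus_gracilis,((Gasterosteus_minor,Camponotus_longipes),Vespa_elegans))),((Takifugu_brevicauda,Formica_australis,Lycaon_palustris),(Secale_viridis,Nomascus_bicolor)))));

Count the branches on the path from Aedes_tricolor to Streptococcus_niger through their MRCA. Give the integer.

7

The MRCA of Aedes_tricolor and Streptococcus_niger is the node subtending ((Ambystoma_sylvestris,Saccharomyces_arenarius,(Larix_borealis,Aedes_tricolor)),(((Streptococcus_niger,(Gulo_minor,(Lynx_gracilis,Glossina_palustris))),(Pinus_gracilis,((Gasterosteus_minor,Camponotus_longipes),Vespa_elegans))),((Takifugu_brevicauda,Formica_australis,Lycaon_palustris),(Secale_viridis,Nomascus_bicolor)))).
From Aedes_tricolor up to that node: 3 branches. From Streptococcus_niger up to the same node: 4 branches. Total: 3 + 4 = 7.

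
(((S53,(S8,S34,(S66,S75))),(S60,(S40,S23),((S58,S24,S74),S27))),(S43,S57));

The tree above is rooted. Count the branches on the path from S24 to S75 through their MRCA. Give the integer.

8

The MRCA of S24 and S75 is the node subtending ((S53,(S8,S34,(S66,S75))),(S60,(S40,S23),((S58,S24,S74),S27))).
From S24 up to that node: 4 branches. From S75 up to the same node: 4 branches. Total: 4 + 4 = 8.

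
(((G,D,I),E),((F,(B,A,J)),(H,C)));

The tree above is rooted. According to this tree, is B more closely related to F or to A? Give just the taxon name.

A

The MRCA of B and A subtends (B,A,J) (3 taxa).
The MRCA of B and F subtends (F,(B,A,J)) (4 taxa).
The first is nested inside the second, so B shares a more recent common ancestor with A.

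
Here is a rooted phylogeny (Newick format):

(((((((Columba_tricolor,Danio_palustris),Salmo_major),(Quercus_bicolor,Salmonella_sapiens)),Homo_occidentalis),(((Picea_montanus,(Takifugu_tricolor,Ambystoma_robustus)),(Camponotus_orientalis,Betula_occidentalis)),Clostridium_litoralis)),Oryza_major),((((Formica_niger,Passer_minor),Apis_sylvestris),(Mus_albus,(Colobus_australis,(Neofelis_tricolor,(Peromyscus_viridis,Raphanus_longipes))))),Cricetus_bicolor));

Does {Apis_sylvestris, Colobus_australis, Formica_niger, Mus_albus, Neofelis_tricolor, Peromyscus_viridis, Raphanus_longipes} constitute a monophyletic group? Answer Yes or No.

No

The MRCA of the listed taxa subtends (((Formica_niger,Passer_minor),Apis_sylvestris),(Mus_albus,(Colobus_australis,(Neofelis_tricolor,(Peromyscus_viridis,Raphanus_longipes))))).
That clade also contains Passer_minor, which is not in the proposed group, so the group is not monophyletic.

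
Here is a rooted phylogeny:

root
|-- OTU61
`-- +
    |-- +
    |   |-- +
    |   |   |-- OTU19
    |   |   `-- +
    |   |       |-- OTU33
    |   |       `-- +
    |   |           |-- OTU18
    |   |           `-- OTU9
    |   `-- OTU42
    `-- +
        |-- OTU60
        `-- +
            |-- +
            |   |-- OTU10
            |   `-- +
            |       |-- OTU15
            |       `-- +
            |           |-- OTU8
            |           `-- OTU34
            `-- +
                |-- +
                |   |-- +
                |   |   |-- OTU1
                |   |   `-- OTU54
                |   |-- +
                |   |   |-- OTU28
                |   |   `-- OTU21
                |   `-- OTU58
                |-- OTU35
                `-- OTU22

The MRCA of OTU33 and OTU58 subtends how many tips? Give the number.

17

The MRCA of OTU33 and OTU58 is the node subtending (((OTU19,(OTU33,(OTU18,OTU9))),OTU42),(OTU60,((OTU10,(OTU15,(OTU8,OTU34))),(((OTU1,OTU54),(OTU28,OTU21),OTU58),OTU35,OTU22)))).
That clade contains 17 terminal taxa: OTU1, OTU10, OTU15, OTU18, OTU19, OTU21, OTU22, OTU28, OTU33, OTU34, OTU35, OTU42, OTU54, OTU58, OTU60, OTU8, OTU9.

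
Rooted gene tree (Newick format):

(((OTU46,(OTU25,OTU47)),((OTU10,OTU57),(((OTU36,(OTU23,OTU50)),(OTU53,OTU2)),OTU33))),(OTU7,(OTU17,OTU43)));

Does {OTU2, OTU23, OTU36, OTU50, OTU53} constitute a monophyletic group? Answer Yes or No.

Yes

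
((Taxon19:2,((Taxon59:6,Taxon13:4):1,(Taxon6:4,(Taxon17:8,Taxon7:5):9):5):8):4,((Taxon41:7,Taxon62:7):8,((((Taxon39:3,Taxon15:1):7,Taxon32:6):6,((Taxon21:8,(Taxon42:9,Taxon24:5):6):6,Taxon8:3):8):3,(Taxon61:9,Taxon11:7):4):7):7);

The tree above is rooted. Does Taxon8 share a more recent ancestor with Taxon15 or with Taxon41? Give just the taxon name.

The MRCA of Taxon8 and Taxon15 subtends (((Taxon39,Taxon15),Taxon32),((Taxon21,(Taxon42,Taxon24)),Taxon8)) (7 taxa).
The MRCA of Taxon8 and Taxon41 subtends ((Taxon41,Taxon62),((((Taxon39,Taxon15),Taxon32),((Taxon21,(Taxon42,Taxon24)),Taxon8)),(Taxon61,Taxon11))) (11 taxa).
The first is nested inside the second, so Taxon8 shares a more recent common ancestor with Taxon15.

Taxon15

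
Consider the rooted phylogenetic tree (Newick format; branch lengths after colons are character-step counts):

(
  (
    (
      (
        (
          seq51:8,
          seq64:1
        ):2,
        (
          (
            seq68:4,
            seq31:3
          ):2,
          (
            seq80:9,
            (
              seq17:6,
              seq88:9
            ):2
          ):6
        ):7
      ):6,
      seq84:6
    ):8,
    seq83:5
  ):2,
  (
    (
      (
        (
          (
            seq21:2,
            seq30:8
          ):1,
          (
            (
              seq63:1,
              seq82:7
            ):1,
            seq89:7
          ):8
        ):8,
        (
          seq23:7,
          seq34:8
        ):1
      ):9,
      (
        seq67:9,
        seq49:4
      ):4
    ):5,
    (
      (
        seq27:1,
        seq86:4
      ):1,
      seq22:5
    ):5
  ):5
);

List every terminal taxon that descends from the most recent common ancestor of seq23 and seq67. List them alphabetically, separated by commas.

Tracing seq23: it sits inside (seq23,seq34).
Tracing seq67: it sits inside (seq67,seq49).
The smallest clade enclosing both is ((((seq21,seq30),((seq63,seq82),seq89)),(seq23,seq34)),(seq67,seq49)); the answer is its 9 terminal taxa in alphabetical order.

seq21, seq23, seq30, seq34, seq49, seq63, seq67, seq82, seq89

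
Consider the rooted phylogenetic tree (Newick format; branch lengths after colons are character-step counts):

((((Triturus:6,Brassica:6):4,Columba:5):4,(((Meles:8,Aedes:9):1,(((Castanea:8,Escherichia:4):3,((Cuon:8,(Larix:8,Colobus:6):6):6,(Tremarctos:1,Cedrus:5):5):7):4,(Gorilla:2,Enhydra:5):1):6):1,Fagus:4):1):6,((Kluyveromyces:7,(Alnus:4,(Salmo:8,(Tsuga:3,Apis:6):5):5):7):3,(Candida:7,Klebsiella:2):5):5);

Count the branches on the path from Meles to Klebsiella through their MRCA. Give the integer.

8

The MRCA of Meles and Klebsiella is the root of the tree.
From Meles up to that node: 5 branches. From Klebsiella up to the same node: 3 branches. Total: 5 + 3 = 8.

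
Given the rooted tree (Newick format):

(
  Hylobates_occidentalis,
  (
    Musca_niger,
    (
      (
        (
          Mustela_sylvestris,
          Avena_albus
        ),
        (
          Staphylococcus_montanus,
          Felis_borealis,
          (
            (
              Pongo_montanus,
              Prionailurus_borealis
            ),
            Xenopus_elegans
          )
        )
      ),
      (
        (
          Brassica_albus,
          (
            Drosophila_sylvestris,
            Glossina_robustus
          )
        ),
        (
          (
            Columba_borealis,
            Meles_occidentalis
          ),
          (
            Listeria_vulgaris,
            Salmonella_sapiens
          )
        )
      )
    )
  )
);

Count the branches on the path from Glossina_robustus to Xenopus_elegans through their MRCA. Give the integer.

The MRCA of Glossina_robustus and Xenopus_elegans is the node subtending (((Mustela_sylvestris,Avena_albus),(Staphylococcus_montanus,Felis_borealis,((Pongo_montanus,Prionailurus_borealis),Xenopus_elegans))),((Brassica_albus,(Drosophila_sylvestris,Glossina_robustus)),((Columba_borealis,Meles_occidentalis),(Listeria_vulgaris,Salmonella_sapiens)))).
From Glossina_robustus up to that node: 4 branches. From Xenopus_elegans up to the same node: 4 branches. Total: 4 + 4 = 8.

8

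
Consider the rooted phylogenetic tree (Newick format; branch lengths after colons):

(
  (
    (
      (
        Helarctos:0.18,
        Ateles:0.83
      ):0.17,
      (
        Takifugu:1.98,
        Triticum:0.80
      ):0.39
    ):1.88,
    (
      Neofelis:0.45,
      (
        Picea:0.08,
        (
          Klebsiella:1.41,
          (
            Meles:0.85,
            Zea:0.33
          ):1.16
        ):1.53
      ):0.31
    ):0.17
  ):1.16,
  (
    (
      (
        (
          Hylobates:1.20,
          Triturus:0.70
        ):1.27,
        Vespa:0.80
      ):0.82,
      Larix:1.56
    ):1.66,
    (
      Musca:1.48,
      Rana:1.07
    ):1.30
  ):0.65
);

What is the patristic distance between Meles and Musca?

The path runs Meles → … → MRCA → … → Musca; the MRCA is the root of the tree.
Branch lengths along that path: 0.85 + 1.16 + 1.53 + 0.31 + 0.17 + 1.16 + 0.65 + 1.30 + 1.48 = 8.61.

8.61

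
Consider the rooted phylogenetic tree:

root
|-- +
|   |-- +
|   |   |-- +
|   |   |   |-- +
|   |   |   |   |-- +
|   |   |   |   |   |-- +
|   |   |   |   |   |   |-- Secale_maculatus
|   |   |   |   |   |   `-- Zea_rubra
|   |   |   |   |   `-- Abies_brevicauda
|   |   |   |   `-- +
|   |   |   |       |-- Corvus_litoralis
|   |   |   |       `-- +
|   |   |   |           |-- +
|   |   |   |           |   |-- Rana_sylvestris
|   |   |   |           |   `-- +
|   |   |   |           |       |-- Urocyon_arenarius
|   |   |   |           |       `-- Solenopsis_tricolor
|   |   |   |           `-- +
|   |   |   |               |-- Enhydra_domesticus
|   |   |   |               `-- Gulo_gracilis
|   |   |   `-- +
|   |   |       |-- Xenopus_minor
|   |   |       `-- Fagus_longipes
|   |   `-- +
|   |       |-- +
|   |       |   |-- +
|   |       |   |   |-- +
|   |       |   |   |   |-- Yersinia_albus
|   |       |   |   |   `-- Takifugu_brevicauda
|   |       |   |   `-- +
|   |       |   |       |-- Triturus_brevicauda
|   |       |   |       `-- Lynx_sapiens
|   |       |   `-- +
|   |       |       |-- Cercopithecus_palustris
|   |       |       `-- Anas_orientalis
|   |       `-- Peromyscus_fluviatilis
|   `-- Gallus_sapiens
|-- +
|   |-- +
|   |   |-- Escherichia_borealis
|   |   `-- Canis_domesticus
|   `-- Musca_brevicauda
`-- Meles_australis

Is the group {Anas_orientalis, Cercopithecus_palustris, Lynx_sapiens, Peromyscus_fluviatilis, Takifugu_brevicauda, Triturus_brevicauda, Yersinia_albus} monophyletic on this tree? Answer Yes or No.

The most recent common ancestor of these taxa subtends ((((Yersinia_albus,Takifugu_brevicauda),(Triturus_brevicauda,Lynx_sapiens)),(Cercopithecus_palustris,Anas_orientalis)),Peromyscus_fluviatilis).
That clade has exactly 7 tips — every listed taxon and nothing else — so the group is monophyletic.

Yes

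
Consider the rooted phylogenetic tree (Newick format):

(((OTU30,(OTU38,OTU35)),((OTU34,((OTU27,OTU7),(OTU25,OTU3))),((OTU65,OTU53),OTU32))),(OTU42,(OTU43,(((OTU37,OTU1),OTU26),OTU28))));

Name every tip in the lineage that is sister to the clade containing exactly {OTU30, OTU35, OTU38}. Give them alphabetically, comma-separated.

The clade containing exactly {OTU30, OTU35, OTU38} attaches to the tree at the node subtending ((OTU30,(OTU38,OTU35)),((OTU34,((OTU27,OTU7),(OTU25,OTU3))),((OTU65,OTU53),OTU32))).
The other lineage descending from that same node — the sister group — is ((OTU34,((OTU27,OTU7),(OTU25,OTU3))),((OTU65,OTU53),OTU32)); its 8 tips in alphabetical order are the answer.

OTU25, OTU27, OTU3, OTU32, OTU34, OTU53, OTU65, OTU7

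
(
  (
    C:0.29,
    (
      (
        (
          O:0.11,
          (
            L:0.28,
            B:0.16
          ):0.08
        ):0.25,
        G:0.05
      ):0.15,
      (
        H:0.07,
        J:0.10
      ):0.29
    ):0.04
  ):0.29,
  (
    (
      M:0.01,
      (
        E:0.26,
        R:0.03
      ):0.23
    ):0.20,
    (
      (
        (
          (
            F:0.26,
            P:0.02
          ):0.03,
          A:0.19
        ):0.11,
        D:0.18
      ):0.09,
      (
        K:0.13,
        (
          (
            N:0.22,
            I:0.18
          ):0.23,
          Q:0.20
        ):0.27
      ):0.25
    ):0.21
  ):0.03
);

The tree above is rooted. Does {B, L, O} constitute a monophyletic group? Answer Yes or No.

The most recent common ancestor of these taxa subtends (O,(L,B)).
That clade has exactly 3 tips — every listed taxon and nothing else — so the group is monophyletic.

Yes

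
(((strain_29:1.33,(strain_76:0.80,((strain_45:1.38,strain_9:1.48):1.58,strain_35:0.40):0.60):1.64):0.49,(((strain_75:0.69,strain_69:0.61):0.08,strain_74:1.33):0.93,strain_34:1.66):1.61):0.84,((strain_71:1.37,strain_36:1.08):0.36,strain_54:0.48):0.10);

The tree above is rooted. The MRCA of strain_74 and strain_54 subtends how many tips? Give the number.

The MRCA of strain_74 and strain_54 is the root, so the clade is the entire tree.
That clade contains 12 terminal taxa: strain_29, strain_34, strain_35, strain_36, strain_45, strain_54, strain_69, strain_71, strain_74, strain_75, strain_76, strain_9.

12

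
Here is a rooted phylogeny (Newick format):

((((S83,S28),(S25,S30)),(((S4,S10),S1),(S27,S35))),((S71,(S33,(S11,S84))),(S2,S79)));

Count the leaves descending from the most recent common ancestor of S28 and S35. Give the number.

9

The MRCA of S28 and S35 is the node subtending (((S83,S28),(S25,S30)),(((S4,S10),S1),(S27,S35))).
That clade contains 9 terminal taxa: S1, S10, S25, S27, S28, S30, S35, S4, S83.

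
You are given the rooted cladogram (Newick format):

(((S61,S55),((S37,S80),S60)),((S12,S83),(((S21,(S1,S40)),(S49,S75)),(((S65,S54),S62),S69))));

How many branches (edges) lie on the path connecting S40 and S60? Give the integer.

9

The MRCA of S40 and S60 is the root of the tree.
From S40 up to that node: 6 branches. From S60 up to the same node: 3 branches. Total: 6 + 3 = 9.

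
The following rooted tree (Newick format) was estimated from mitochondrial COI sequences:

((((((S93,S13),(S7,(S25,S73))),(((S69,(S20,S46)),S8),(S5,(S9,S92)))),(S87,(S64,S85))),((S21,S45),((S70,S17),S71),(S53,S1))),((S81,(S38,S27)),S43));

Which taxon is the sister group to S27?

S38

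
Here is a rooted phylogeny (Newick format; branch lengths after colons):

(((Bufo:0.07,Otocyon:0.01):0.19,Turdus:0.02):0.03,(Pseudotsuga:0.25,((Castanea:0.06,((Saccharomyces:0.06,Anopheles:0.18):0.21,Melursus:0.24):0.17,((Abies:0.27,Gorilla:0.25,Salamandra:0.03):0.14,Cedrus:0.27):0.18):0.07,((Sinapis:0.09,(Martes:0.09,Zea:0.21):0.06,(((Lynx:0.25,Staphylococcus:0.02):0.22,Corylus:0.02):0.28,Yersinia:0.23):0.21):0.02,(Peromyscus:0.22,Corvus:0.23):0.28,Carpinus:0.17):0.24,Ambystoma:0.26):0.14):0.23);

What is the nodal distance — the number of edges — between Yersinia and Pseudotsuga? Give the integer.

6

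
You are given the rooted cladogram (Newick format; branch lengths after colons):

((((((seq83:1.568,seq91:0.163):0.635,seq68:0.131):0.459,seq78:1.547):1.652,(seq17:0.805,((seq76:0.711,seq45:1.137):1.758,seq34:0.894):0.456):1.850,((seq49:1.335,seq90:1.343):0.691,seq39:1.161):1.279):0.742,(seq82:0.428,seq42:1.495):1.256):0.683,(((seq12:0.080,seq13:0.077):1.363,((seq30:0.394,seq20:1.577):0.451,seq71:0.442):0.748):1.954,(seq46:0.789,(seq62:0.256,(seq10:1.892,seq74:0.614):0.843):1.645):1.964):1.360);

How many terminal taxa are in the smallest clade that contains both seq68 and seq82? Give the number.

13

The MRCA of seq68 and seq82 is the node subtending (((((seq83,seq91),seq68),seq78),(seq17,((seq76,seq45),seq34)),((seq49,seq90),seq39)),(seq82,seq42)).
That clade contains 13 terminal taxa: seq17, seq34, seq39, seq42, seq45, seq49, seq68, seq76, seq78, seq82, seq83, seq90, seq91.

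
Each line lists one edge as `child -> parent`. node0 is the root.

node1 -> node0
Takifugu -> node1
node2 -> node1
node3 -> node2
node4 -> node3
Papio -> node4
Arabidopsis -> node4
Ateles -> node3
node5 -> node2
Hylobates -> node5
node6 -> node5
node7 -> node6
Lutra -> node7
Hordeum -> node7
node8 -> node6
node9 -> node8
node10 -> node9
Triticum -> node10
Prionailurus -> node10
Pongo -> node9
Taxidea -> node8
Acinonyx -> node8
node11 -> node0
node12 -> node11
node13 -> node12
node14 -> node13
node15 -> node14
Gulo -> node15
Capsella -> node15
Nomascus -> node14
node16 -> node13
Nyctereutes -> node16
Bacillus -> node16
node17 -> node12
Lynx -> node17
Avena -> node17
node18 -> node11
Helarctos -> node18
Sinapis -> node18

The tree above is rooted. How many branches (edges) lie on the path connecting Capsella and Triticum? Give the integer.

14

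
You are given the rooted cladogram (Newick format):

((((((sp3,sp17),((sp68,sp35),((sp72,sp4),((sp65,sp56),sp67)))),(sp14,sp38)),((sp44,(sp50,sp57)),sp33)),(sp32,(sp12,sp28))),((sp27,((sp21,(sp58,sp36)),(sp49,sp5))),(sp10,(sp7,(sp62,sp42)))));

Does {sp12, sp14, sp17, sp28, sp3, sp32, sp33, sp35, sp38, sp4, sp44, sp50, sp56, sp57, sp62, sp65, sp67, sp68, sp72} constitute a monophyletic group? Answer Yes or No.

The MRCA of the listed taxa is the root, so the smallest clade containing them is the whole tree.
That clade also contains sp10, sp21, sp27, sp36, sp42, sp49, sp5, sp58, sp7, which are not in the proposed group, so the group is not monophyletic.

No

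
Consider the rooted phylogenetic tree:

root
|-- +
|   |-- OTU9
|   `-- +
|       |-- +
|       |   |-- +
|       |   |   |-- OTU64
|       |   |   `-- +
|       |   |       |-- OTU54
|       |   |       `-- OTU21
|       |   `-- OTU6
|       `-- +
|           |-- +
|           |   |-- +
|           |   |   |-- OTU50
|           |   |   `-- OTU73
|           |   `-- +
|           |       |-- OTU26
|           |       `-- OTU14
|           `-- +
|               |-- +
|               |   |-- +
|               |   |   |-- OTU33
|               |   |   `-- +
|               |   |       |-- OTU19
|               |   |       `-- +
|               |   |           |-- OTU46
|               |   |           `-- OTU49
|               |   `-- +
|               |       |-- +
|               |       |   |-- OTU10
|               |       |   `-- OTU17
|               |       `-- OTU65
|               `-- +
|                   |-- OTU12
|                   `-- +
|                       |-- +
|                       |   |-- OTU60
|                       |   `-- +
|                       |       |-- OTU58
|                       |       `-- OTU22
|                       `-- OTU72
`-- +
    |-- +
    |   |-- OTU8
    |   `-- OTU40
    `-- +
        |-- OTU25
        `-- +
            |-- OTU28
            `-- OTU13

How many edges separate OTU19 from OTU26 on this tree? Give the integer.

8

The MRCA of OTU19 and OTU26 is the node subtending (((OTU50,OTU73),(OTU26,OTU14)),(((OTU33,(OTU19,(OTU46,OTU49))),((OTU10,OTU17),OTU65)),(OTU12,((OTU60,(OTU58,OTU22)),OTU72)))).
From OTU19 up to that node: 5 branches. From OTU26 up to the same node: 3 branches. Total: 5 + 3 = 8.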